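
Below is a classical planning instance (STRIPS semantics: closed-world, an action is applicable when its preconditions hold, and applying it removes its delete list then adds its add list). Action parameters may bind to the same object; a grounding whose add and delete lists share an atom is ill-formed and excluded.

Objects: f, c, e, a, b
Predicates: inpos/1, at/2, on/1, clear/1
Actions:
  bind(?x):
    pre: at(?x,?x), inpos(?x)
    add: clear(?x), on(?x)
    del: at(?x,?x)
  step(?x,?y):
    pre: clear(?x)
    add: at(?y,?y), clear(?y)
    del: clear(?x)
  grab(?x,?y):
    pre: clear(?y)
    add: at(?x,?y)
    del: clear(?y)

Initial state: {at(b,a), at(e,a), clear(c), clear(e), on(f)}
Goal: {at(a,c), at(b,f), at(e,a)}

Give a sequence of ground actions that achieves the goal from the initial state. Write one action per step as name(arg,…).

step(e,f); grab(a,c); grab(b,f)

1. step(e,f)  →  {at(b,a), at(e,a), at(f,f), clear(c), clear(f), on(f)}
2. grab(a,c)  →  {at(a,c), at(b,a), at(e,a), at(f,f), clear(f), on(f)}
3. grab(b,f)  →  {at(a,c), at(b,a), at(b,f), at(e,a), at(f,f), on(f)}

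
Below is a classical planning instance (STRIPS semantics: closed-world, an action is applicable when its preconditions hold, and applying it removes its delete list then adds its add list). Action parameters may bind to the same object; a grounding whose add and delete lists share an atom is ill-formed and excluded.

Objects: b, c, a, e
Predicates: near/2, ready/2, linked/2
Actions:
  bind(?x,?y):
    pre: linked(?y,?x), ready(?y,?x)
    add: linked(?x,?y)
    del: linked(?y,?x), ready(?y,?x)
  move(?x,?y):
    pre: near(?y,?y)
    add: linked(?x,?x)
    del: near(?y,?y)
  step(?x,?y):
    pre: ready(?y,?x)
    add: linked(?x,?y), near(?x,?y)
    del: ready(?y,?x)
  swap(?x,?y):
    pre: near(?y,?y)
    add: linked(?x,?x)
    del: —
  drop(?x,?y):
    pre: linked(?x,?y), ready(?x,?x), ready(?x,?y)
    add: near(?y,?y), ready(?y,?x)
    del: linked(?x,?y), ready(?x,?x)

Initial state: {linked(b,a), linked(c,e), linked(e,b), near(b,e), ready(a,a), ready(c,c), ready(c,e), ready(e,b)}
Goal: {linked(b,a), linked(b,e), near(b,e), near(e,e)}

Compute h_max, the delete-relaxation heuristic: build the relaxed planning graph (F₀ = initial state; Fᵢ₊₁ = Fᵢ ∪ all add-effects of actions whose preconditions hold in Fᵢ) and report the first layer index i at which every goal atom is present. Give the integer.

1

F0 = init (8 atoms)
F1 = F0 ∪ {linked(a,a), linked(b,e), linked(c,c), linked(e,c), near(a,a), near(c,c), near(e,c), near(e,e), ready(e,c)}  (17 atoms)
goal ⊆ F1  ⇒  h_max = 1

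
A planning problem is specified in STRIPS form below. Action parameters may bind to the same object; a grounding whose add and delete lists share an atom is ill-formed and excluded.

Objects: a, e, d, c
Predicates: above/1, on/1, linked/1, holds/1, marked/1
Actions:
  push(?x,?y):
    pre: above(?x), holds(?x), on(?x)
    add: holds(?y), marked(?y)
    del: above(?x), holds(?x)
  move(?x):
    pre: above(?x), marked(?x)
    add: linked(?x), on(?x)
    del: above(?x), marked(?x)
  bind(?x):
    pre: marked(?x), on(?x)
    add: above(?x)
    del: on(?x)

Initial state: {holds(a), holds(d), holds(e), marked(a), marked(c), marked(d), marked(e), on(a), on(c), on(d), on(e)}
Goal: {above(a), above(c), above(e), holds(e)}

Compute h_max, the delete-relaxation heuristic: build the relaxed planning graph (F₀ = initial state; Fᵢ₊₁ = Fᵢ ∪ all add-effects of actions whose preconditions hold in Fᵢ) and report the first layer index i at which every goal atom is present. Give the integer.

1

F0 = init (11 atoms)
F1 = F0 ∪ {above(a), above(c), above(d), above(e)}  (15 atoms)
goal ⊆ F1  ⇒  h_max = 1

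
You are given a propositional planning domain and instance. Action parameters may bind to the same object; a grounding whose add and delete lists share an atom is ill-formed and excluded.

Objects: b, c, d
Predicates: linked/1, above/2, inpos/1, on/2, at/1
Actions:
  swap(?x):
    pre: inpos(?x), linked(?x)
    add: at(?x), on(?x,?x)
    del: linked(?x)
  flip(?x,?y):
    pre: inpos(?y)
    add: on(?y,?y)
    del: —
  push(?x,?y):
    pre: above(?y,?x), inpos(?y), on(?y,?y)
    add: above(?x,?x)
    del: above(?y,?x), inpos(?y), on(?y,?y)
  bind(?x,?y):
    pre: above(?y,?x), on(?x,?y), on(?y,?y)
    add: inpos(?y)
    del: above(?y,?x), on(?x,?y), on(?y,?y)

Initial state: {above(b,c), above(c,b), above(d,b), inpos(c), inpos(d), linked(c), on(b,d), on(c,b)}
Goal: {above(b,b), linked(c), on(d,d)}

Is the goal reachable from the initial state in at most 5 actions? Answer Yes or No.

1. flip(b,c)  →  {above(b,c), above(c,b), above(d,b), inpos(c), inpos(d), linked(c), on(b,d), on(c,b), on(c,c)}
2. flip(b,d)  →  {above(b,c), above(c,b), above(d,b), inpos(c), inpos(d), linked(c), on(b,d), on(c,b), on(c,c), on(d,d)}
3. push(b,c)  →  {above(b,b), above(b,c), above(d,b), inpos(d), linked(c), on(b,d), on(c,b), on(d,d)}
optimal plan length = 3; 3 ≤ 5

Yes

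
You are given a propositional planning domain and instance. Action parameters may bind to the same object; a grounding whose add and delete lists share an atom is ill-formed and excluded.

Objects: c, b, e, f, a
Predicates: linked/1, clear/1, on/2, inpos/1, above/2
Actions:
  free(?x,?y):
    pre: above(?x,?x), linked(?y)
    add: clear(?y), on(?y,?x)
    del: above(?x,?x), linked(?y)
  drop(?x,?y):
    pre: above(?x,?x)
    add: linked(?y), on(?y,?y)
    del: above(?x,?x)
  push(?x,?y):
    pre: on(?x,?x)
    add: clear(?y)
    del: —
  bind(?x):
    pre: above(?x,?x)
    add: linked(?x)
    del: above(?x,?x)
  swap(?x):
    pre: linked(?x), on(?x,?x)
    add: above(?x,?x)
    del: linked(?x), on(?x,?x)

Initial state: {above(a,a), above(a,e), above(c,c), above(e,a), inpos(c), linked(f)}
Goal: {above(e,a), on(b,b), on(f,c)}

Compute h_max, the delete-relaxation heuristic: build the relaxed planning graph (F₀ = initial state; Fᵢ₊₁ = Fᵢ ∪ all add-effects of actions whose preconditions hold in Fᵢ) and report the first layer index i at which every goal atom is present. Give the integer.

F0 = init (6 atoms)
F1 = F0 ∪ {clear(f), linked(a), linked(b), linked(c), linked(e), on(a,a), on(b,b), on(c,c), on(e,e), on(f,a), on(f,c), on(f,f)}  (18 atoms)
goal ⊆ F1  ⇒  h_max = 1

1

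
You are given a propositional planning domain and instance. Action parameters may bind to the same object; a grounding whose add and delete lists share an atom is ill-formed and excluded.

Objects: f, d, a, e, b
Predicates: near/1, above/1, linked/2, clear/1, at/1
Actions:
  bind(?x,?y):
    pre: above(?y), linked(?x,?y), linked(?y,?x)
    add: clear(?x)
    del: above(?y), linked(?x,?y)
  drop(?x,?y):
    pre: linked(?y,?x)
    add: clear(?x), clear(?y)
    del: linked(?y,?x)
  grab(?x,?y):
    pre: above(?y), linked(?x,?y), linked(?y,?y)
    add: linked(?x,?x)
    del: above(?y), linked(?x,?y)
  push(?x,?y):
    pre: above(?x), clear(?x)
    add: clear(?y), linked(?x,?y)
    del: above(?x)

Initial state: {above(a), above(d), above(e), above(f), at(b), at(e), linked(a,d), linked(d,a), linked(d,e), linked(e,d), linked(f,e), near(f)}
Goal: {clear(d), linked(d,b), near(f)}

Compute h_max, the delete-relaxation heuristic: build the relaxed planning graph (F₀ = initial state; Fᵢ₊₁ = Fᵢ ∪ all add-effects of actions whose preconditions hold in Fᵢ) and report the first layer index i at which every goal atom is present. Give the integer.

F0 = init (12 atoms)
F1 = F0 ∪ {clear(a), clear(d), clear(e), clear(f)}  (16 atoms)
F2 = F1 ∪ {clear(b), linked(a,a), linked(a,b), linked(a,e), linked(a,f), linked(d,b), linked(d,d), linked(d,f), linked(e,a), linked(e,b), linked(e,e), linked(e,f), linked(f,a), linked(f,b), linked(f,d), linked(f,f)}  (32 atoms)
goal ⊆ F2  ⇒  h_max = 2

2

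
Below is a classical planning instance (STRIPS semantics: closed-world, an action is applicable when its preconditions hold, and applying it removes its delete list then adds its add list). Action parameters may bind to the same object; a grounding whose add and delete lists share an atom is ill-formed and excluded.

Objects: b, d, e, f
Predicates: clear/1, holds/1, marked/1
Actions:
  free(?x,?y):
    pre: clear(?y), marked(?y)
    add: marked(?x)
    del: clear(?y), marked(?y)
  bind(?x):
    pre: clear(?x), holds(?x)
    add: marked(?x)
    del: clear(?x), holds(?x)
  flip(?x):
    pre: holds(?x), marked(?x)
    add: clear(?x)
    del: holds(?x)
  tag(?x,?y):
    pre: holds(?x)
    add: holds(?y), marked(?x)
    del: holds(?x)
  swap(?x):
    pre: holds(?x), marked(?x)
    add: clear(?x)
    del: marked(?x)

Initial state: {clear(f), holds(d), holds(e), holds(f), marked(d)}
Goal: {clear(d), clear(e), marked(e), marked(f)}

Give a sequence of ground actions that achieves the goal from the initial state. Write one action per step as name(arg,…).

flip(d); tag(e,b); tag(f,e); flip(e)

1. flip(d)  →  {clear(d), clear(f), holds(e), holds(f), marked(d)}
2. tag(e,b)  →  {clear(d), clear(f), holds(b), holds(f), marked(d), marked(e)}
3. tag(f,e)  →  {clear(d), clear(f), holds(b), holds(e), marked(d), marked(e), marked(f)}
4. flip(e)  →  {clear(d), clear(e), clear(f), holds(b), marked(d), marked(e), marked(f)}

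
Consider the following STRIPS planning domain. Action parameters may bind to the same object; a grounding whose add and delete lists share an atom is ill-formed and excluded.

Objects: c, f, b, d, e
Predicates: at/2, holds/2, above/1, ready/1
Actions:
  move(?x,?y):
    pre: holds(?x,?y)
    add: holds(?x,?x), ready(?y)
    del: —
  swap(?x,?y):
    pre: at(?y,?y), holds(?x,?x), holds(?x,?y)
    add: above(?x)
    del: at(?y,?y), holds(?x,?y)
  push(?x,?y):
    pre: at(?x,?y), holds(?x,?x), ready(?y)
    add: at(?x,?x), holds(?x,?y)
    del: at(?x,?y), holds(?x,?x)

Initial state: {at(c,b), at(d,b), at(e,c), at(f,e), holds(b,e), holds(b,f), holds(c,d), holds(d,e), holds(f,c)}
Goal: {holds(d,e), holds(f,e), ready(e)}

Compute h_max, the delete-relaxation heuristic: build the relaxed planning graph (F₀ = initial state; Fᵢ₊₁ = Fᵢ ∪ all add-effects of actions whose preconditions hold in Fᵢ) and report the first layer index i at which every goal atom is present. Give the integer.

F0 = init (9 atoms)
F1 = F0 ∪ {holds(b,b), holds(c,c), holds(d,d), holds(f,f), ready(c), ready(d), ready(e), ready(f)}  (17 atoms)
F2 = F1 ∪ {at(f,f), holds(f,e), ready(b)}  (20 atoms)
goal ⊆ F2  ⇒  h_max = 2

2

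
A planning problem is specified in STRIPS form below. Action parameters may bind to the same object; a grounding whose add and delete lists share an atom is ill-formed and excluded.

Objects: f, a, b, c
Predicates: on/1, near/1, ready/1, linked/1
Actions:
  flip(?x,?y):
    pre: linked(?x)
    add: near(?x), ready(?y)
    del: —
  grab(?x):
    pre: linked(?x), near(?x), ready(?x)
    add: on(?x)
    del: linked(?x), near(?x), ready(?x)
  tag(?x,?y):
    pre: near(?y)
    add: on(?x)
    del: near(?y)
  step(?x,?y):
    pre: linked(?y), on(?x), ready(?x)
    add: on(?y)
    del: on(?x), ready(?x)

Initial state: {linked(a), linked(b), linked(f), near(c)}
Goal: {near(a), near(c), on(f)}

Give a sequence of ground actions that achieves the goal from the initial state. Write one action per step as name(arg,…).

flip(f,f); flip(a,f); grab(f)

1. flip(f,f)  →  {linked(a), linked(b), linked(f), near(c), near(f), ready(f)}
2. flip(a,f)  →  {linked(a), linked(b), linked(f), near(a), near(c), near(f), ready(f)}
3. grab(f)  →  {linked(a), linked(b), near(a), near(c), on(f)}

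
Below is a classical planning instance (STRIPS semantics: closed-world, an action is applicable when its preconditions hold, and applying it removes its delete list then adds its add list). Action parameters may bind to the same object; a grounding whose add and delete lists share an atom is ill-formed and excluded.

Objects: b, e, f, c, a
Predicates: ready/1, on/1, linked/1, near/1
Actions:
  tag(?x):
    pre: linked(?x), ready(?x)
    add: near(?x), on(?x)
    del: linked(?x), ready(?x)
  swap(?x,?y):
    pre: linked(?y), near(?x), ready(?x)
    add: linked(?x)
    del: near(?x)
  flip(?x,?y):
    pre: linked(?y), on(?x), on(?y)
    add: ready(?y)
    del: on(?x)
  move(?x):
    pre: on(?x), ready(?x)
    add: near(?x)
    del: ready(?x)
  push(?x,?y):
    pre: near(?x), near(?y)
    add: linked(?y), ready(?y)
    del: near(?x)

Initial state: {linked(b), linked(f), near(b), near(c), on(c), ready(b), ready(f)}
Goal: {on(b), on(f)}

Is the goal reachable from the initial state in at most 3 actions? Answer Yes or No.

Yes

1. tag(b)  →  {linked(f), near(b), near(c), on(b), on(c), ready(f)}
2. tag(f)  →  {near(b), near(c), near(f), on(b), on(c), on(f)}
optimal plan length = 2; 2 ≤ 3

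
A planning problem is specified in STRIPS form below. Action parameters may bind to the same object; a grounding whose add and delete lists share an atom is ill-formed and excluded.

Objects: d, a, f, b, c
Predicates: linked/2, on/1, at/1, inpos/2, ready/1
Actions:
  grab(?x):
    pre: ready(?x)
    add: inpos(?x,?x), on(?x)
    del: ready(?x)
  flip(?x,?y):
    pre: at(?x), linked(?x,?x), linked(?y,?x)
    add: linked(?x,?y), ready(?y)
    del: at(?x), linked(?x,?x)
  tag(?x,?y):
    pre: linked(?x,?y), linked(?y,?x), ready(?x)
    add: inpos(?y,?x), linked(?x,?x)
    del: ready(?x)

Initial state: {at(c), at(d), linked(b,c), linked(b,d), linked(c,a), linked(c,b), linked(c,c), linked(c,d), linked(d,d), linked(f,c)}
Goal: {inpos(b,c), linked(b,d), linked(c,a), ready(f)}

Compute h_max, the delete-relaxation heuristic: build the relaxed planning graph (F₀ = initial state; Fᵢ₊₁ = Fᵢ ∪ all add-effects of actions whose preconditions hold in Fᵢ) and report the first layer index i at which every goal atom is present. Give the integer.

F0 = init (10 atoms)
F1 = F0 ∪ {linked(c,f), linked(d,b), linked(d,c), ready(b), ready(c), ready(f)}  (16 atoms)
F2 = F1 ∪ {inpos(b,b), inpos(b,c), inpos(c,b), inpos(c,c), inpos(c,f), inpos(d,b), inpos(d,c), inpos(f,c), inpos(f,f), linked(b,b), linked(f,f), on(b), on(c), on(f), ready(d)}  (31 atoms)
goal ⊆ F2  ⇒  h_max = 2

2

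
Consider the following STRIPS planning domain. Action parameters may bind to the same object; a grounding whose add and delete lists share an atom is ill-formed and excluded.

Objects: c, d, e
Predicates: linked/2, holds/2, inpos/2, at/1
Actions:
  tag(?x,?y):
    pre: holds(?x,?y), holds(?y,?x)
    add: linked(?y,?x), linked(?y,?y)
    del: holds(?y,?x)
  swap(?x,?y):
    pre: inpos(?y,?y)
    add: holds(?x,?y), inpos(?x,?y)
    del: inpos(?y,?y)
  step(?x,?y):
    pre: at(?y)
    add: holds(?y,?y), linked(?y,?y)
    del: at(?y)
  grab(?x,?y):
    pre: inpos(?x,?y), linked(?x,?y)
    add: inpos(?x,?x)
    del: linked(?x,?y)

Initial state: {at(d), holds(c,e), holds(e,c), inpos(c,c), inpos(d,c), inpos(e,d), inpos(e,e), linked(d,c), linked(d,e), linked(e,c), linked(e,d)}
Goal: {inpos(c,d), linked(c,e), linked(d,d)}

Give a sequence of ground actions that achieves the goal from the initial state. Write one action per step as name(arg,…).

tag(e,c); step(c,d); grab(d,c); swap(c,d)

1. tag(e,c)  →  {at(d), holds(e,c), inpos(c,c), inpos(d,c), inpos(e,d), inpos(e,e), linked(c,c), linked(c,e), linked(d,c), linked(d,e), linked(e,c), linked(e,d)}
2. step(c,d)  →  {holds(d,d), holds(e,c), inpos(c,c), inpos(d,c), inpos(e,d), inpos(e,e), linked(c,c), linked(c,e), linked(d,c), linked(d,d), linked(d,e), linked(e,c), linked(e,d)}
3. grab(d,c)  →  {holds(d,d), holds(e,c), inpos(c,c), inpos(d,c), inpos(d,d), inpos(e,d), inpos(e,e), linked(c,c), linked(c,e), linked(d,d), linked(d,e), linked(e,c), linked(e,d)}
4. swap(c,d)  →  {holds(c,d), holds(d,d), holds(e,c), inpos(c,c), inpos(c,d), inpos(d,c), inpos(e,d), inpos(e,e), linked(c,c), linked(c,e), linked(d,d), linked(d,e), linked(e,c), linked(e,d)}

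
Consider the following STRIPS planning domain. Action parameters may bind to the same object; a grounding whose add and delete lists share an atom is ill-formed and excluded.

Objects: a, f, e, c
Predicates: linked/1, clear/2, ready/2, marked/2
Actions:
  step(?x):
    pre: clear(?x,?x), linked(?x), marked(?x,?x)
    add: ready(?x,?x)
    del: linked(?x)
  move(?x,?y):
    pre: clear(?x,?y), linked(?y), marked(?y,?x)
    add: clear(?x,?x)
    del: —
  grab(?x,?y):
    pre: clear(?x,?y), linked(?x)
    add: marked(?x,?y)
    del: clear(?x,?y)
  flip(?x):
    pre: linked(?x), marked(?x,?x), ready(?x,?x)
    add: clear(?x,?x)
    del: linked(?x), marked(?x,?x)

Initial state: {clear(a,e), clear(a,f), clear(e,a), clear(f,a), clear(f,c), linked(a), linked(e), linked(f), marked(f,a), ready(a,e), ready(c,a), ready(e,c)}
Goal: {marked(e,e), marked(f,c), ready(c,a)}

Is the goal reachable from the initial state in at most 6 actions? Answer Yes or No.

Yes

1. grab(a,e)  →  {clear(a,f), clear(e,a), clear(f,a), clear(f,c), linked(a), linked(e), linked(f), marked(a,e), marked(f,a), ready(a,e), ready(c,a), ready(e,c)}
2. move(e,a)  →  {clear(a,f), clear(e,a), clear(e,e), clear(f,a), clear(f,c), linked(a), linked(e), linked(f), marked(a,e), marked(f,a), ready(a,e), ready(c,a), ready(e,c)}
3. grab(f,c)  →  {clear(a,f), clear(e,a), clear(e,e), clear(f,a), linked(a), linked(e), linked(f), marked(a,e), marked(f,a), marked(f,c), ready(a,e), ready(c,a), ready(e,c)}
4. grab(e,e)  →  {clear(a,f), clear(e,a), clear(f,a), linked(a), linked(e), linked(f), marked(a,e), marked(e,e), marked(f,a), marked(f,c), ready(a,e), ready(c,a), ready(e,c)}
optimal plan length = 4; 4 ≤ 6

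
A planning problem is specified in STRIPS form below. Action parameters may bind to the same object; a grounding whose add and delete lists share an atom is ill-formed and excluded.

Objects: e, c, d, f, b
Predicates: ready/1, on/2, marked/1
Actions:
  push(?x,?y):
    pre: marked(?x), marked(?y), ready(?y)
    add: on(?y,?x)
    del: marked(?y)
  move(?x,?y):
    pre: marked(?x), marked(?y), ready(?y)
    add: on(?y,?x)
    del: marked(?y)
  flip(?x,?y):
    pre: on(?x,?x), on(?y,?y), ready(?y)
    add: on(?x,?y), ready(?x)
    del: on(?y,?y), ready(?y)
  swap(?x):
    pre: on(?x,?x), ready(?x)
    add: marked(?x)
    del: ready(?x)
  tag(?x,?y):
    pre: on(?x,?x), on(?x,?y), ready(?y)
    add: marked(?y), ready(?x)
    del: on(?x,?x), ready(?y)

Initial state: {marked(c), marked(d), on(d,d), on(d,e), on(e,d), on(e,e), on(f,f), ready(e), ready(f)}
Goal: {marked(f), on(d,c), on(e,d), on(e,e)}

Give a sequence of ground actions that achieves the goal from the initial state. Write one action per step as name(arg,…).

1. swap(f)  →  {marked(c), marked(d), marked(f), on(d,d), on(d,e), on(e,d), on(e,e), on(f,f), ready(e)}
2. tag(d,e)  →  {marked(c), marked(d), marked(e), marked(f), on(d,e), on(e,d), on(e,e), on(f,f), ready(d)}
3. push(c,d)  →  {marked(c), marked(e), marked(f), on(d,c), on(d,e), on(e,d), on(e,e), on(f,f), ready(d)}

swap(f); tag(d,e); push(c,d)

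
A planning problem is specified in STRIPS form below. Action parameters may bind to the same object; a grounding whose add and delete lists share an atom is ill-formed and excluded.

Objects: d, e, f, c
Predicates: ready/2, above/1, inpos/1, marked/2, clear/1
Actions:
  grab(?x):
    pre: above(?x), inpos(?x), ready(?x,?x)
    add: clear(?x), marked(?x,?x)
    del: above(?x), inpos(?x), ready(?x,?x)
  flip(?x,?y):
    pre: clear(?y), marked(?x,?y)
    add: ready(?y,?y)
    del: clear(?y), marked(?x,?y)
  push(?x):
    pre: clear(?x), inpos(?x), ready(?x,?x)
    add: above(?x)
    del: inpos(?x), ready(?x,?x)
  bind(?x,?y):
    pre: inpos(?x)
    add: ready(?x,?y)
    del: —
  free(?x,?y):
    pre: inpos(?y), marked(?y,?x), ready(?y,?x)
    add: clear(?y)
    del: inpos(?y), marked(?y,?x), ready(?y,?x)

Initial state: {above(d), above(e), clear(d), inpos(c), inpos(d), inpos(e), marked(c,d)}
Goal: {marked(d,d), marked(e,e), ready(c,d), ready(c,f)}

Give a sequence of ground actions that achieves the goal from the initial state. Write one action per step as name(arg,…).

flip(c,d); grab(d); bind(e,e); grab(e); bind(c,d); bind(c,f)

1. flip(c,d)  →  {above(d), above(e), inpos(c), inpos(d), inpos(e), ready(d,d)}
2. grab(d)  →  {above(e), clear(d), inpos(c), inpos(e), marked(d,d)}
3. bind(e,e)  →  {above(e), clear(d), inpos(c), inpos(e), marked(d,d), ready(e,e)}
4. grab(e)  →  {clear(d), clear(e), inpos(c), marked(d,d), marked(e,e)}
5. bind(c,d)  →  {clear(d), clear(e), inpos(c), marked(d,d), marked(e,e), ready(c,d)}
6. bind(c,f)  →  {clear(d), clear(e), inpos(c), marked(d,d), marked(e,e), ready(c,d), ready(c,f)}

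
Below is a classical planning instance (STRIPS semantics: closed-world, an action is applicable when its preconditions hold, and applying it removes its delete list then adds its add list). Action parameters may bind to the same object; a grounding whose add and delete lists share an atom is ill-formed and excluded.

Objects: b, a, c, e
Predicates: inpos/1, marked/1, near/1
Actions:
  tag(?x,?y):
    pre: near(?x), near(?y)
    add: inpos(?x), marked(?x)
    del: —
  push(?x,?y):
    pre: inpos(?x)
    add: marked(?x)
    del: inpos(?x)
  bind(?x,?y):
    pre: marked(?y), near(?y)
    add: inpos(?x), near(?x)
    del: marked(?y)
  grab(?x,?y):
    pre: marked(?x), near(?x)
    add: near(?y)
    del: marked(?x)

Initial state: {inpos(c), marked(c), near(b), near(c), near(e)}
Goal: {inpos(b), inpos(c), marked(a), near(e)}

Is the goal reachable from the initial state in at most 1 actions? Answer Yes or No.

1. tag(b,b)  →  {inpos(b), inpos(c), marked(b), marked(c), near(b), near(c), near(e)}
2. bind(a,b)  →  {inpos(a), inpos(b), inpos(c), marked(c), near(a), near(b), near(c), near(e)}
3. tag(a,b)  →  {inpos(a), inpos(b), inpos(c), marked(a), marked(c), near(a), near(b), near(c), near(e)}
optimal plan length = 3; 3 > 1

No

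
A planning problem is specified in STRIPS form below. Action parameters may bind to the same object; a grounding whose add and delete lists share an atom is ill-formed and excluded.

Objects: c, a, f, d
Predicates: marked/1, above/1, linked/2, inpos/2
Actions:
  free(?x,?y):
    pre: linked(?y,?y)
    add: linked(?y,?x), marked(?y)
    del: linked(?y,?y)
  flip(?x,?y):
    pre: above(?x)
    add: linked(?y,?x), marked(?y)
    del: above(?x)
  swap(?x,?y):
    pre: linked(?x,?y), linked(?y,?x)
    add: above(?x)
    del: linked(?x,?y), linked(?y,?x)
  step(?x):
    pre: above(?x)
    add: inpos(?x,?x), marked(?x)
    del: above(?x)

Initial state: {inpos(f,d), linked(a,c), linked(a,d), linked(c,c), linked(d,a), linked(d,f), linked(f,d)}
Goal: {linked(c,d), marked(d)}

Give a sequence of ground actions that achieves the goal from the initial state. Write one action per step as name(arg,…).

free(d,c); swap(a,d); flip(a,d)

1. free(d,c)  →  {inpos(f,d), linked(a,c), linked(a,d), linked(c,d), linked(d,a), linked(d,f), linked(f,d), marked(c)}
2. swap(a,d)  →  {above(a), inpos(f,d), linked(a,c), linked(c,d), linked(d,f), linked(f,d), marked(c)}
3. flip(a,d)  →  {inpos(f,d), linked(a,c), linked(c,d), linked(d,a), linked(d,f), linked(f,d), marked(c), marked(d)}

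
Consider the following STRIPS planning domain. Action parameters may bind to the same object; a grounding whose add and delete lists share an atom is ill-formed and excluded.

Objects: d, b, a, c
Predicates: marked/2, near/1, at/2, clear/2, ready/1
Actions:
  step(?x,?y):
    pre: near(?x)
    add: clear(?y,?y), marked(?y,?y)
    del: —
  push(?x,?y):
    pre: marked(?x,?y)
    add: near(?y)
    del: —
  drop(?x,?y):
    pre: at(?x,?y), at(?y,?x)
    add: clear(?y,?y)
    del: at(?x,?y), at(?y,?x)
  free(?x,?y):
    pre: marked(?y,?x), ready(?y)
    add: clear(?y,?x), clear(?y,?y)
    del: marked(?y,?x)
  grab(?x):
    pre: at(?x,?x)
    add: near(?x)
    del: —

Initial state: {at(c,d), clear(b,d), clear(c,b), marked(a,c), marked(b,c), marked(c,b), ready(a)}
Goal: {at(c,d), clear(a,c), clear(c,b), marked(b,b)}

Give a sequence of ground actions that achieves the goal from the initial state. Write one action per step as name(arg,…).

push(b,c); step(c,b); free(c,a)

1. push(b,c)  →  {at(c,d), clear(b,d), clear(c,b), marked(a,c), marked(b,c), marked(c,b), near(c), ready(a)}
2. step(c,b)  →  {at(c,d), clear(b,b), clear(b,d), clear(c,b), marked(a,c), marked(b,b), marked(b,c), marked(c,b), near(c), ready(a)}
3. free(c,a)  →  {at(c,d), clear(a,a), clear(a,c), clear(b,b), clear(b,d), clear(c,b), marked(b,b), marked(b,c), marked(c,b), near(c), ready(a)}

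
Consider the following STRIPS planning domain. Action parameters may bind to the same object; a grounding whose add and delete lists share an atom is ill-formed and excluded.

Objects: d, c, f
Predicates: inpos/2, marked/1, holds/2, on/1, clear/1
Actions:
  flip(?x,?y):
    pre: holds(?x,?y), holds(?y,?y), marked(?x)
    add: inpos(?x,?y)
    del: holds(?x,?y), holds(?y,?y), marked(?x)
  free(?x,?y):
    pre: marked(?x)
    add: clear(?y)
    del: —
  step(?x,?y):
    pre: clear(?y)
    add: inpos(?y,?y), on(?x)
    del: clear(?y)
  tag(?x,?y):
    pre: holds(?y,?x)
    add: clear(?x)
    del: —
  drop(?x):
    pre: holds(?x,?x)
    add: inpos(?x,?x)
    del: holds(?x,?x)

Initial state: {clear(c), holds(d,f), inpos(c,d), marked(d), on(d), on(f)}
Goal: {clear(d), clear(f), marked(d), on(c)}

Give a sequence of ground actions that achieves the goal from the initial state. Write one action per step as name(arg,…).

1. free(d,d)  →  {clear(c), clear(d), holds(d,f), inpos(c,d), marked(d), on(d), on(f)}
2. free(d,f)  →  {clear(c), clear(d), clear(f), holds(d,f), inpos(c,d), marked(d), on(d), on(f)}
3. step(c,c)  →  {clear(d), clear(f), holds(d,f), inpos(c,c), inpos(c,d), marked(d), on(c), on(d), on(f)}

free(d,d); free(d,f); step(c,c)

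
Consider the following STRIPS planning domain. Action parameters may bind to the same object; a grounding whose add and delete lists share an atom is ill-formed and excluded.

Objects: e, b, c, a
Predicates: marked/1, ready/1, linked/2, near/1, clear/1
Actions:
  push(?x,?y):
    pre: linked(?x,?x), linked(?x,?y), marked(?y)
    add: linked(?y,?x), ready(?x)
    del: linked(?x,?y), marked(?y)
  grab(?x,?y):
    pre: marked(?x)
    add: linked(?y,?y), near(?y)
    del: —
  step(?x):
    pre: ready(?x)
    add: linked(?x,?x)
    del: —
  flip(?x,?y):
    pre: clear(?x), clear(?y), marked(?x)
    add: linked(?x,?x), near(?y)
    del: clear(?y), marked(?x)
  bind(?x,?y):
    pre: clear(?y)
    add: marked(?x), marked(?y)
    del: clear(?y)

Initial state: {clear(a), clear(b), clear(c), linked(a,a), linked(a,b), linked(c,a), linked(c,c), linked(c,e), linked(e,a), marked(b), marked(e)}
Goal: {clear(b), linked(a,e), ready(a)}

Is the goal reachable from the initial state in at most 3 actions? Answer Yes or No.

1. push(a,b)  →  {clear(a), clear(b), clear(c), linked(a,a), linked(b,a), linked(c,a), linked(c,c), linked(c,e), linked(e,a), marked(e), ready(a)}
2. grab(e,e)  →  {clear(a), clear(b), clear(c), linked(a,a), linked(b,a), linked(c,a), linked(c,c), linked(c,e), linked(e,a), linked(e,e), marked(e), near(e), ready(a)}
3. bind(e,a)  →  {clear(b), clear(c), linked(a,a), linked(b,a), linked(c,a), linked(c,c), linked(c,e), linked(e,a), linked(e,e), marked(a), marked(e), near(e), ready(a)}
4. push(e,a)  →  {clear(b), clear(c), linked(a,a), linked(a,e), linked(b,a), linked(c,a), linked(c,c), linked(c,e), linked(e,e), marked(e), near(e), ready(a), ready(e)}
optimal plan length = 4; 4 > 3

No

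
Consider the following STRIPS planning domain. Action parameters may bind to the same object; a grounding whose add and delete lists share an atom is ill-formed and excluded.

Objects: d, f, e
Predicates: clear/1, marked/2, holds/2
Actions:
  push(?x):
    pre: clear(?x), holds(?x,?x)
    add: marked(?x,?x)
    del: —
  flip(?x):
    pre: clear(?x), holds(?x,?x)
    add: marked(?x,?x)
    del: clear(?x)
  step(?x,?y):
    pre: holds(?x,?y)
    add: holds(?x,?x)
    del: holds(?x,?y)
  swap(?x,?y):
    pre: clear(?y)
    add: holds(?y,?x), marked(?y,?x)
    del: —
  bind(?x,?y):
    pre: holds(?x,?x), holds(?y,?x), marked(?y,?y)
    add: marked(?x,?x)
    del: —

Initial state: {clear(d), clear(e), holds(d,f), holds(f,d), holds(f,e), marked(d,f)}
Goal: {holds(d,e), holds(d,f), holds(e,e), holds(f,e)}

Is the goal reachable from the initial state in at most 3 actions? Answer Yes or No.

1. swap(e,d)  →  {clear(d), clear(e), holds(d,e), holds(d,f), holds(f,d), holds(f,e), marked(d,e), marked(d,f)}
2. swap(e,e)  →  {clear(d), clear(e), holds(d,e), holds(d,f), holds(e,e), holds(f,d), holds(f,e), marked(d,e), marked(d,f), marked(e,e)}
optimal plan length = 2; 2 ≤ 3

Yes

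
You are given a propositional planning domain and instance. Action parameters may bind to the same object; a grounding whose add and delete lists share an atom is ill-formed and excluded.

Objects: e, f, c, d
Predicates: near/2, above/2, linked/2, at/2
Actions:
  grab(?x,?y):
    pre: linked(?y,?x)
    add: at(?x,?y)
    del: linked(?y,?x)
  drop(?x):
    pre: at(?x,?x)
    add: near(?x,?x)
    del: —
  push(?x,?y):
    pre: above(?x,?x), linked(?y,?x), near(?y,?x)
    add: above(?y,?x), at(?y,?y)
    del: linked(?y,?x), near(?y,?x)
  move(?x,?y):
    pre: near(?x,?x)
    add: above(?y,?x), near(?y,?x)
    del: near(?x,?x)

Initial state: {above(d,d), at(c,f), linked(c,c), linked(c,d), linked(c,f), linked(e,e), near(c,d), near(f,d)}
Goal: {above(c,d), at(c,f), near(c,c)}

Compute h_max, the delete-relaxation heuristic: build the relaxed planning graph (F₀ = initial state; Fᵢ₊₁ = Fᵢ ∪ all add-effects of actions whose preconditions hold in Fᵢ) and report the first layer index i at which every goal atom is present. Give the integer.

2

F0 = init (8 atoms)
F1 = F0 ∪ {above(c,d), at(c,c), at(d,c), at(e,e), at(f,c)}  (13 atoms)
F2 = F1 ∪ {near(c,c), near(e,e)}  (15 atoms)
goal ⊆ F2  ⇒  h_max = 2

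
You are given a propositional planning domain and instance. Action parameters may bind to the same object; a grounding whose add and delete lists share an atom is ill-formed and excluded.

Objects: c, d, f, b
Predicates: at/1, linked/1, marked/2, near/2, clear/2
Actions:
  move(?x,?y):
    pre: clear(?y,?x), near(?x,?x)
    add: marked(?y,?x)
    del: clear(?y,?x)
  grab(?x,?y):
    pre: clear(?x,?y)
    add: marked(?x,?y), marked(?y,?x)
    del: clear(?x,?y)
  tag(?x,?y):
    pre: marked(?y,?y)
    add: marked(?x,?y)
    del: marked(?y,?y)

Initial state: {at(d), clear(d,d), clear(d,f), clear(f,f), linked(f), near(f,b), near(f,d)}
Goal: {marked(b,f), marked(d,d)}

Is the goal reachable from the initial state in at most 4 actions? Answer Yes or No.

Yes

1. grab(d,d)  →  {at(d), clear(d,f), clear(f,f), linked(f), marked(d,d), near(f,b), near(f,d)}
2. grab(f,f)  →  {at(d), clear(d,f), linked(f), marked(d,d), marked(f,f), near(f,b), near(f,d)}
3. tag(b,f)  →  {at(d), clear(d,f), linked(f), marked(b,f), marked(d,d), near(f,b), near(f,d)}
optimal plan length = 3; 3 ≤ 4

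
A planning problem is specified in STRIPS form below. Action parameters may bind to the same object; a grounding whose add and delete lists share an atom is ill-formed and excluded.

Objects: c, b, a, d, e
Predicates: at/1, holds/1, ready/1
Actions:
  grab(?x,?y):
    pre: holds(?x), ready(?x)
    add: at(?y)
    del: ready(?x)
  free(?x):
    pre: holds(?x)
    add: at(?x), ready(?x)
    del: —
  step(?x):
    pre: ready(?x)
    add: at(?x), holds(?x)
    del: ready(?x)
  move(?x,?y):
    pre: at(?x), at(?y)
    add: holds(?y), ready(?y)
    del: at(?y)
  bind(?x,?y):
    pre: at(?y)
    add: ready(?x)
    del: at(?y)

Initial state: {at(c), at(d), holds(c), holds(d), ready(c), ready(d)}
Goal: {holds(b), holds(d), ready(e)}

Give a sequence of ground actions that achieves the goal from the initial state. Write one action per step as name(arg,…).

1. grab(c,b)  →  {at(b), at(c), at(d), holds(c), holds(d), ready(d)}
2. move(c,b)  →  {at(c), at(d), holds(b), holds(c), holds(d), ready(b), ready(d)}
3. bind(e,c)  →  {at(d), holds(b), holds(c), holds(d), ready(b), ready(d), ready(e)}

grab(c,b); move(c,b); bind(e,c)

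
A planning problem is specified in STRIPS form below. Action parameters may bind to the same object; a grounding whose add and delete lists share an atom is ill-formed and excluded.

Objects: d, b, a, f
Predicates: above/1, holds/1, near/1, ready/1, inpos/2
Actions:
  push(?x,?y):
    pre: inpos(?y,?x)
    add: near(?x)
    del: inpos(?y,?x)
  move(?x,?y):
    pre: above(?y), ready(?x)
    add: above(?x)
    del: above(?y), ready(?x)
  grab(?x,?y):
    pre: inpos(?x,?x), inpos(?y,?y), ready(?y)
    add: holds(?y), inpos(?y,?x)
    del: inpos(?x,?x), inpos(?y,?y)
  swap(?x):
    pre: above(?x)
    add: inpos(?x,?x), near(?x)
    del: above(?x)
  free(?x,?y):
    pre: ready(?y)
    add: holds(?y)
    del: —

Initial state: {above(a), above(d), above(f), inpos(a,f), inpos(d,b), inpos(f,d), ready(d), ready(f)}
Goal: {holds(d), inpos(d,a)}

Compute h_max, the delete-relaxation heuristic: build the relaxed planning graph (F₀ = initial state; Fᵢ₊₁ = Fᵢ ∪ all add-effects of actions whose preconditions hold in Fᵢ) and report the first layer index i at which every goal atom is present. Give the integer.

2

F0 = init (8 atoms)
F1 = F0 ∪ {holds(d), holds(f), inpos(a,a), inpos(d,d), inpos(f,f), near(a), near(b), near(d), near(f)}  (17 atoms)
F2 = F1 ∪ {inpos(d,a), inpos(d,f), inpos(f,a)}  (20 atoms)
goal ⊆ F2  ⇒  h_max = 2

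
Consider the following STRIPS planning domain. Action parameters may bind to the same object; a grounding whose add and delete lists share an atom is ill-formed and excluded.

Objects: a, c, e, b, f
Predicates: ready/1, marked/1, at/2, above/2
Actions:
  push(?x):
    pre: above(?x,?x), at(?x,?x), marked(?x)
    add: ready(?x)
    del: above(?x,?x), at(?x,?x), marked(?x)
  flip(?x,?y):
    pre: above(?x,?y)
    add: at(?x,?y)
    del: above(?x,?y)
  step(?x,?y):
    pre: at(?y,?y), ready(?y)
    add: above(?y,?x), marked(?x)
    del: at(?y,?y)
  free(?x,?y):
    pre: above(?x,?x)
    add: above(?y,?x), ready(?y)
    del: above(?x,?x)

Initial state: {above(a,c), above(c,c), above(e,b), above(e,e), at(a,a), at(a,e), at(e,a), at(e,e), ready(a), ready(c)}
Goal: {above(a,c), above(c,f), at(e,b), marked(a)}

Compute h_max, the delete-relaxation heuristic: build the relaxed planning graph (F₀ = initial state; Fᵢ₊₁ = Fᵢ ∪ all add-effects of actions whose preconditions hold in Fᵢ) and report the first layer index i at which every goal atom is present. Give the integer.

2

F0 = init (10 atoms)
F1 = F0 ∪ {above(a,a), above(a,b), above(a,e), above(a,f), above(b,c), above(b,e), above(c,e), above(e,c), above(f,c), above(f,e), at(a,c), at(c,c), at(e,b), marked(a), marked(b), marked(c), marked(e), marked(f), ready(b), ready(e), ready(f)}  (31 atoms)
F2 = F1 ∪ {above(b,a), above(c,a), above(c,b), above(c,f), above(e,a), above(e,f), above(f,a), at(a,b), at(a,f), at(b,c), at(b,e), at(c,e), at(e,c), at(f,c), at(f,e)}  (46 atoms)
goal ⊆ F2  ⇒  h_max = 2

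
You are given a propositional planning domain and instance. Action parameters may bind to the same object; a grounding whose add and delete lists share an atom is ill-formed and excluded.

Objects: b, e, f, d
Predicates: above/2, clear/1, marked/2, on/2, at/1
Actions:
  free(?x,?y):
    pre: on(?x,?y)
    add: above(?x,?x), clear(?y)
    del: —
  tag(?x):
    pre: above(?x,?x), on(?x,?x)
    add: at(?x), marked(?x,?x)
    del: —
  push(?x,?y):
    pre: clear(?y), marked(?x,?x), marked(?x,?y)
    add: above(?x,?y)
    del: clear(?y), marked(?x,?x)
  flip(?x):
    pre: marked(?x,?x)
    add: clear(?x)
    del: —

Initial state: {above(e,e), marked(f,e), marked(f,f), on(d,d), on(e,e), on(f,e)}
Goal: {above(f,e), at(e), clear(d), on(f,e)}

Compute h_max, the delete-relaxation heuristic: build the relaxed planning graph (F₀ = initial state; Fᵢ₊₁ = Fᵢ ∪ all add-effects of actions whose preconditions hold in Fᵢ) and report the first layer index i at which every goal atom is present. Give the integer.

2

F0 = init (6 atoms)
F1 = F0 ∪ {above(d,d), above(f,f), at(e), clear(d), clear(e), clear(f), marked(e,e)}  (13 atoms)
F2 = F1 ∪ {above(f,e), at(d), marked(d,d)}  (16 atoms)
goal ⊆ F2  ⇒  h_max = 2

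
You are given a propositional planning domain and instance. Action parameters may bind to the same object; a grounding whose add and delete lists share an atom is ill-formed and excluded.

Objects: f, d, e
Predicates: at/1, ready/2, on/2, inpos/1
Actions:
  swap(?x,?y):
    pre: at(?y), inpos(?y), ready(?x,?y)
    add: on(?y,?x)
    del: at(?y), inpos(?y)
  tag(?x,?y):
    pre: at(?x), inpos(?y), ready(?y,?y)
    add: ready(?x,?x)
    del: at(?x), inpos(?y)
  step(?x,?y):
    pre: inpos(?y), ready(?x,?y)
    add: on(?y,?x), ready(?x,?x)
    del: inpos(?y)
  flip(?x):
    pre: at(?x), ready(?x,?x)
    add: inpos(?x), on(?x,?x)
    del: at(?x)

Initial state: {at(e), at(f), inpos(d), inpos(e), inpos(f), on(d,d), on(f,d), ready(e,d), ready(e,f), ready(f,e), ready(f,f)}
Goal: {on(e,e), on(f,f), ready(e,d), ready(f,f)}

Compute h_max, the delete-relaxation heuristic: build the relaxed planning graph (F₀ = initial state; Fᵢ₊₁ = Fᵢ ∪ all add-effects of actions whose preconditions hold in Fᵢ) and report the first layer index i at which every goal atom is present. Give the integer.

2

F0 = init (11 atoms)
F1 = F0 ∪ {on(d,e), on(e,f), on(f,e), on(f,f), ready(e,e)}  (16 atoms)
F2 = F1 ∪ {on(e,e)}  (17 atoms)
goal ⊆ F2  ⇒  h_max = 2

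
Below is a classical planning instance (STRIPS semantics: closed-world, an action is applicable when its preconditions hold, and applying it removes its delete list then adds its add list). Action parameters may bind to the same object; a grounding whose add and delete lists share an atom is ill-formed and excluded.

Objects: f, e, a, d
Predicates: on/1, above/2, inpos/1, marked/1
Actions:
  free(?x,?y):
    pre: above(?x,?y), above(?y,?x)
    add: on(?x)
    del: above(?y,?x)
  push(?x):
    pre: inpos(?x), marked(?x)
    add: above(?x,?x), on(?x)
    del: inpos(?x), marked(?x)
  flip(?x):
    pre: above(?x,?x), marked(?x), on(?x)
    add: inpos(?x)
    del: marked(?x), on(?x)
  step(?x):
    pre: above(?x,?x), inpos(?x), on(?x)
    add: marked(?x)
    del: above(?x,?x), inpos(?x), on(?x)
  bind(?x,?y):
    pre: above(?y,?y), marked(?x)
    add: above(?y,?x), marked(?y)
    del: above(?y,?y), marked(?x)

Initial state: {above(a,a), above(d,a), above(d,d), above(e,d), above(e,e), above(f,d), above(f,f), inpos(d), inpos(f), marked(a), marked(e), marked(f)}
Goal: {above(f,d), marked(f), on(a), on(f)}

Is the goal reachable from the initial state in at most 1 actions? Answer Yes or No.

1. free(f,f)  →  {above(a,a), above(d,a), above(d,d), above(e,d), above(e,e), above(f,d), inpos(d), inpos(f), marked(a), marked(e), marked(f), on(f)}
2. free(a,a)  →  {above(d,a), above(d,d), above(e,d), above(e,e), above(f,d), inpos(d), inpos(f), marked(a), marked(e), marked(f), on(a), on(f)}
optimal plan length = 2; 2 > 1

No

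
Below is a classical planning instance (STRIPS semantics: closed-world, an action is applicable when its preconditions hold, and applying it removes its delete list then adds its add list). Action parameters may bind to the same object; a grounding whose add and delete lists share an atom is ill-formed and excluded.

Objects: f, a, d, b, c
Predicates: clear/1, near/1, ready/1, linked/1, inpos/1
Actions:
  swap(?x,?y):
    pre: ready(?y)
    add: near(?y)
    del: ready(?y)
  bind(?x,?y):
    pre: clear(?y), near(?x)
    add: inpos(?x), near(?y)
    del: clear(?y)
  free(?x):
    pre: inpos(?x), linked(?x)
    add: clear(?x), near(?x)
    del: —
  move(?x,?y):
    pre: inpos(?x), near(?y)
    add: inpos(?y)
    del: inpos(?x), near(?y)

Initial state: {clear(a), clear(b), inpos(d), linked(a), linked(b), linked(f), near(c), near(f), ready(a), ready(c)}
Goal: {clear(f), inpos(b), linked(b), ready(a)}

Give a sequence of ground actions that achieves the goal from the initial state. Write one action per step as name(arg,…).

1. bind(f,b)  →  {clear(a), inpos(d), inpos(f), linked(a), linked(b), linked(f), near(b), near(c), near(f), ready(a), ready(c)}
2. bind(b,a)  →  {inpos(b), inpos(d), inpos(f), linked(a), linked(b), linked(f), near(a), near(b), near(c), near(f), ready(a), ready(c)}
3. free(f)  →  {clear(f), inpos(b), inpos(d), inpos(f), linked(a), linked(b), linked(f), near(a), near(b), near(c), near(f), ready(a), ready(c)}

bind(f,b); bind(b,a); free(f)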